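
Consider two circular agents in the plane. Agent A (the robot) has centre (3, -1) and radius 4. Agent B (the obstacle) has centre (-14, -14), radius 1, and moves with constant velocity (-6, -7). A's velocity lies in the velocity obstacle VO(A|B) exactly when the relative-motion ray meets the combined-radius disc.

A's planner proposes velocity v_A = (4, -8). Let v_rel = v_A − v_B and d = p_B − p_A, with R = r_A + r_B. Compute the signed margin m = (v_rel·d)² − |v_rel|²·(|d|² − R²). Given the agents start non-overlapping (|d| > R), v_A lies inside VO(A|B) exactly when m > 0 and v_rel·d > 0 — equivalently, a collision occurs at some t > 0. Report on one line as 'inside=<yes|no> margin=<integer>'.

d = (-17, -13),  |d|² = 458;  R = 4+1 = 5,  c = 458−5² = 433
v_rel = (10, -1),  |v_rel|² = 101;  v_rel·d = (10)·(-17) + (-1)·(-13) = -157
101·t² + 314·t + 433 = 0  ⇒  m = (-157)² − 101·433 = -19084
m = -19084 < 0,  v_rel·d = -157 < 0  ⇒  outside

inside=no margin=-19084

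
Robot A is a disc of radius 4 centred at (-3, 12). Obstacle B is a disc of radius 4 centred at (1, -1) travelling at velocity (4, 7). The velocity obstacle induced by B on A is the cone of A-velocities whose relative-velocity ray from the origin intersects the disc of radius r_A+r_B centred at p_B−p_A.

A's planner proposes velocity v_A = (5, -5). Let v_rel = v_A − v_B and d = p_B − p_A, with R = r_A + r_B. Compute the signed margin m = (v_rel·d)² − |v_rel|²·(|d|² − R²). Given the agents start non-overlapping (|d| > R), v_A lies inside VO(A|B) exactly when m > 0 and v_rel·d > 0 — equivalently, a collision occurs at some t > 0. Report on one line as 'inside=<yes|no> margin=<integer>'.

d = (4, -13),  |d|² = 185;  R = 4+4 = 8,  c = 185−8² = 121
v_rel = (1, -12),  |v_rel|² = 145;  v_rel·d = (1)·(4) + (-12)·(-13) = 160
145·t² − 320·t + 121 = 0  ⇒  m = 160² − 145·121 = 8055
m = 8055 > 0,  v_rel·d = 160 > 0  ⇒  inside

inside=yes margin=8055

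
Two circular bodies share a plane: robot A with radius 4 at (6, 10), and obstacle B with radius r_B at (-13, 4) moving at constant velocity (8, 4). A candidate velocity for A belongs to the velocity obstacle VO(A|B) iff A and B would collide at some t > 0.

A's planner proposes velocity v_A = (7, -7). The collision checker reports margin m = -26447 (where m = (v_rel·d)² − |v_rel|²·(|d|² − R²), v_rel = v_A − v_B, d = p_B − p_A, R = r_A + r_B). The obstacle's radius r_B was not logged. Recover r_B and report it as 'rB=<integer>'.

m = -26447
d = (-19, -6);  v_rel = (-1, -11),  |v_rel|² = 122
v_rel×d = (-1)·(-6) − (-11)·(-19) = -203
since m = R²·122 − (-203)²:  R² = (41209 + -26447) / 122 = 121
R = √121 = 11  ⇒  r_B = 11 − 4 = 7

rB=7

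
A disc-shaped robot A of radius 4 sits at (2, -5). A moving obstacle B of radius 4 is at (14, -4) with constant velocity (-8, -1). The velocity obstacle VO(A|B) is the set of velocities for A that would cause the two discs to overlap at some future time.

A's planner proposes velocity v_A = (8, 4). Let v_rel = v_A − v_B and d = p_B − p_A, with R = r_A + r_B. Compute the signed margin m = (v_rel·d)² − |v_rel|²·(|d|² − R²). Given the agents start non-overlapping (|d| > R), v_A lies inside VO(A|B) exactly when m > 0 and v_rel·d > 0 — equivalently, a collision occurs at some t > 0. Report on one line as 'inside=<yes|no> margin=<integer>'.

d = (12, 1),  |d|² = 145;  R = 4+4 = 8,  c = 145−8² = 81
v_rel = (16, 5),  |v_rel|² = 281;  v_rel·d = (16)·(12) + (5)·(1) = 197
281·t² − 394·t + 81 = 0  ⇒  m = 197² − 281·81 = 16048
m = 16048 > 0,  v_rel·d = 197 > 0  ⇒  inside

inside=yes margin=16048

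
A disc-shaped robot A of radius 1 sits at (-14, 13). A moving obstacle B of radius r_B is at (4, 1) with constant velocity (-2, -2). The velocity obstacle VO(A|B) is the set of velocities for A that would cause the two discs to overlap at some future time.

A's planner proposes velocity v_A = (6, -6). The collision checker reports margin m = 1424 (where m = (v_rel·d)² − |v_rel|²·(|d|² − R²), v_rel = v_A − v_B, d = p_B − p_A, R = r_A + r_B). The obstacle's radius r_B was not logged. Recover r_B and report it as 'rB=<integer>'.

m = 1424
d = (18, -12);  v_rel = (8, -4),  |v_rel|² = 80
v_rel×d = (8)·(-12) − (-4)·(18) = -24
since m = R²·80 − (-24)²:  R² = (576 + 1424) / 80 = 25
R = √25 = 5  ⇒  r_B = 5 − 1 = 4

rB=4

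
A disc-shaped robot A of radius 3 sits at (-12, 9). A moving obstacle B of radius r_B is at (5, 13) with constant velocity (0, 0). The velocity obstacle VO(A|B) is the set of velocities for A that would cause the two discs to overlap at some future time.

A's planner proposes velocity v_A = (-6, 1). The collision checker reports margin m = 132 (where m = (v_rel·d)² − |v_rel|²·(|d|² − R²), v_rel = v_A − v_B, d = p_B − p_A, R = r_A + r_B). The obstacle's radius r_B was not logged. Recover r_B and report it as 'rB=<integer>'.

m = 132
d = (17, 4);  v_rel = (-6, 1),  |v_rel|² = 37
v_rel×d = (-6)·(4) − (1)·(17) = -41
since m = R²·37 − (-41)²:  R² = (1681 + 132) / 37 = 49
R = √49 = 7  ⇒  r_B = 7 − 3 = 4

rB=4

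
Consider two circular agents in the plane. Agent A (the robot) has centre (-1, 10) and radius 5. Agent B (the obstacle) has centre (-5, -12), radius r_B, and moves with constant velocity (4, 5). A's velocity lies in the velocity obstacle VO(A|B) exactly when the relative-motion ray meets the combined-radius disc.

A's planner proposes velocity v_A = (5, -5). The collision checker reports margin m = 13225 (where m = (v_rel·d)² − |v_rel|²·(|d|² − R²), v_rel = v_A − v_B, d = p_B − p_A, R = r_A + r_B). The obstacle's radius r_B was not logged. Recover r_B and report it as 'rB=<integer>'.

m = 13225
d = (-4, -22);  v_rel = (1, -10),  |v_rel|² = 101
v_rel×d = (1)·(-22) − (-10)·(-4) = -62
since m = R²·101 − (-62)²:  R² = (3844 + 13225) / 101 = 169
R = √169 = 13  ⇒  r_B = 13 − 5 = 8

rB=8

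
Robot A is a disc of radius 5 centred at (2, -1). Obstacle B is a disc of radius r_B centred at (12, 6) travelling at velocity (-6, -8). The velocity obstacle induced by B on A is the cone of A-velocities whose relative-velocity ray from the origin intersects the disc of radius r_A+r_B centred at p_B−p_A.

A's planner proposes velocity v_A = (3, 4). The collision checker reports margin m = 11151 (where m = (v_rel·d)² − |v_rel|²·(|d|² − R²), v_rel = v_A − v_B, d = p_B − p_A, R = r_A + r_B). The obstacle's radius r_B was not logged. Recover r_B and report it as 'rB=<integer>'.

m = 11151
d = (10, 7);  v_rel = (9, 12),  |v_rel|² = 225
v_rel×d = (9)·(7) − (12)·(10) = -57
since m = R²·225 − (-57)²:  R² = (3249 + 11151) / 225 = 64
R = √64 = 8  ⇒  r_B = 8 − 5 = 3

rB=3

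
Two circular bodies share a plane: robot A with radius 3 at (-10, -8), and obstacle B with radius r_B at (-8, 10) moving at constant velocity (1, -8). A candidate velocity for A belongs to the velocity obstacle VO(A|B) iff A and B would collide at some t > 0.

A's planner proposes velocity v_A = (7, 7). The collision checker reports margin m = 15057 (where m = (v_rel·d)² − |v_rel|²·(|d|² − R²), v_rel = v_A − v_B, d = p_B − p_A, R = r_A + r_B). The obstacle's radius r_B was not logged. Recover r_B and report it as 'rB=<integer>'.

m = 15057
d = (2, 18);  v_rel = (6, 15),  |v_rel|² = 261
v_rel×d = (6)·(18) − (15)·(2) = 78
since m = R²·261 − 78²:  R² = (6084 + 15057) / 261 = 81
R = √81 = 9  ⇒  r_B = 9 − 3 = 6

rB=6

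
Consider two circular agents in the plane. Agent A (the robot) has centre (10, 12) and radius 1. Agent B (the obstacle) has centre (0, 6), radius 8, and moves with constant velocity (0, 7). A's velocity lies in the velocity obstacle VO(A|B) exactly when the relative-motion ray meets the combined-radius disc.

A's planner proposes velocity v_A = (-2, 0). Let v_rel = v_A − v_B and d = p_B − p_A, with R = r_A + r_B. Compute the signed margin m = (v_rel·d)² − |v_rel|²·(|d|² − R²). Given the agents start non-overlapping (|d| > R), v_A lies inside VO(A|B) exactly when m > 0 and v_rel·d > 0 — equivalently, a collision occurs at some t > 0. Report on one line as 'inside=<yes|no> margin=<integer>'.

d = (-10, -6),  |d|² = 136;  R = 1+8 = 9,  c = 136−9² = 55
v_rel = (-2, -7),  |v_rel|² = 53;  v_rel·d = (-2)·(-10) + (-7)·(-6) = 62
53·t² − 124·t + 55 = 0  ⇒  m = 62² − 53·55 = 929
m = 929 > 0,  v_rel·d = 62 > 0  ⇒  inside

inside=yes margin=929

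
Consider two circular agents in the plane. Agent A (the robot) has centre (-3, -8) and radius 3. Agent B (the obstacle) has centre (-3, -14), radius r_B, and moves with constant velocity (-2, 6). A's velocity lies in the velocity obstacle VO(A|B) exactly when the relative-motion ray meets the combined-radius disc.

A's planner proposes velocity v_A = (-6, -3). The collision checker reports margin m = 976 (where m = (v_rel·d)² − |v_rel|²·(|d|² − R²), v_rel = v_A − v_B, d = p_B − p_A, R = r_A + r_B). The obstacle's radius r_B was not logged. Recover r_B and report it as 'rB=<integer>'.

m = 976
d = (0, -6);  v_rel = (-4, -9),  |v_rel|² = 97
v_rel×d = (-4)·(-6) − (-9)·(0) = 24
since m = R²·97 − 24²:  R² = (576 + 976) / 97 = 16
R = √16 = 4  ⇒  r_B = 4 − 3 = 1

rB=1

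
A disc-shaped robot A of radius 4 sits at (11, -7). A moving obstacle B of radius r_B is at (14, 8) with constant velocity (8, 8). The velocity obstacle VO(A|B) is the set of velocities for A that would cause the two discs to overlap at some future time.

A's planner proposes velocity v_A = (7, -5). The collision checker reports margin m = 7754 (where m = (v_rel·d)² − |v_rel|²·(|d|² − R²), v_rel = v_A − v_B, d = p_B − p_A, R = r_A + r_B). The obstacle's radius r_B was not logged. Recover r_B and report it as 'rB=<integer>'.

m = 7754
d = (3, 15);  v_rel = (-1, -13),  |v_rel|² = 170
v_rel×d = (-1)·(15) − (-13)·(3) = 24
since m = R²·170 − 24²:  R² = (576 + 7754) / 170 = 49
R = √49 = 7  ⇒  r_B = 7 − 4 = 3

rB=3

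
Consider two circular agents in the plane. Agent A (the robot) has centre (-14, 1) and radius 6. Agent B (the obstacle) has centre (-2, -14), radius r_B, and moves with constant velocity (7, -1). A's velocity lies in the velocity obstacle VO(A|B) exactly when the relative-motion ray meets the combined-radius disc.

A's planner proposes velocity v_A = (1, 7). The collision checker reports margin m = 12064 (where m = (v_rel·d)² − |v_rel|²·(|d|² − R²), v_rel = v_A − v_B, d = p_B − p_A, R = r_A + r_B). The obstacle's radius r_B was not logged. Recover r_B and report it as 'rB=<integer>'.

m = 12064
d = (12, -15);  v_rel = (-6, 8),  |v_rel|² = 100
v_rel×d = (-6)·(-15) − (8)·(12) = -6
since m = R²·100 − (-6)²:  R² = (36 + 12064) / 100 = 121
R = √121 = 11  ⇒  r_B = 11 − 6 = 5

rB=5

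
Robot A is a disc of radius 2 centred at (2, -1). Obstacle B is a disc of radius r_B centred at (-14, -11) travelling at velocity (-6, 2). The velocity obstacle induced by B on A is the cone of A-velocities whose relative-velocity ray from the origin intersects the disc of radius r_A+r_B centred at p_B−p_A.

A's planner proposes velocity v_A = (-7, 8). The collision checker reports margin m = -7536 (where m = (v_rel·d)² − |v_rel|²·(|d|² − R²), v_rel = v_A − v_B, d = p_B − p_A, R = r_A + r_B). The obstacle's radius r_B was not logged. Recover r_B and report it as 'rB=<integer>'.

m = -7536
d = (-16, -10);  v_rel = (-1, 6),  |v_rel|² = 37
v_rel×d = (-1)·(-10) − (6)·(-16) = 106
since m = R²·37 − 106²:  R² = (11236 + -7536) / 37 = 100
R = √100 = 10  ⇒  r_B = 10 − 2 = 8

rB=8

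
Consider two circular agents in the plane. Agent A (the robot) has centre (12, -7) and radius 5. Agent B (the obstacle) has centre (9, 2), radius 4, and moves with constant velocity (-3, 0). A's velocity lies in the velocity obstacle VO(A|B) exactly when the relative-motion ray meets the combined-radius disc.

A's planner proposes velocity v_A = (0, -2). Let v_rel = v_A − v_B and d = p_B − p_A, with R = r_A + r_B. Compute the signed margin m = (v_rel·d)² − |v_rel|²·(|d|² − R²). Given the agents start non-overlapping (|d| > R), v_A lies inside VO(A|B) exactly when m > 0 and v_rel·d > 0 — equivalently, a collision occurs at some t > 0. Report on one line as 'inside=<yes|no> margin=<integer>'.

d = (-3, 9),  |d|² = 90;  R = 5+4 = 9,  c = 90−9² = 9
v_rel = (3, -2),  |v_rel|² = 13;  v_rel·d = (3)·(-3) + (-2)·(9) = -27
13·t² + 54·t + 9 = 0  ⇒  m = (-27)² − 13·9 = 612
m = 612 > 0,  v_rel·d = -27 < 0  ⇒  outside

inside=no margin=612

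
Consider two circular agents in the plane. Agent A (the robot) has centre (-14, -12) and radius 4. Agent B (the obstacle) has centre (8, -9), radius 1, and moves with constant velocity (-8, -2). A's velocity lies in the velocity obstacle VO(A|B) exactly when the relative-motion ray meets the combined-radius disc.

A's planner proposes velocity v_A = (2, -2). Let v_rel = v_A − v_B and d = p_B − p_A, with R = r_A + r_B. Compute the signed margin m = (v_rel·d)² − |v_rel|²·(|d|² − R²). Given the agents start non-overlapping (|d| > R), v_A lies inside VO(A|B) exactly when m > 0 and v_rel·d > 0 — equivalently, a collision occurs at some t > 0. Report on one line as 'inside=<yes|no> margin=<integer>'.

d = (22, 3),  |d|² = 493;  R = 4+1 = 5,  c = 493−5² = 468
v_rel = (10, 0),  |v_rel|² = 100;  v_rel·d = (10)·(22) + (0)·(3) = 220
100·t² − 440·t + 468 = 0  ⇒  m = 220² − 100·468 = 1600
m = 1600 > 0,  v_rel·d = 220 > 0  ⇒  inside

inside=yes margin=1600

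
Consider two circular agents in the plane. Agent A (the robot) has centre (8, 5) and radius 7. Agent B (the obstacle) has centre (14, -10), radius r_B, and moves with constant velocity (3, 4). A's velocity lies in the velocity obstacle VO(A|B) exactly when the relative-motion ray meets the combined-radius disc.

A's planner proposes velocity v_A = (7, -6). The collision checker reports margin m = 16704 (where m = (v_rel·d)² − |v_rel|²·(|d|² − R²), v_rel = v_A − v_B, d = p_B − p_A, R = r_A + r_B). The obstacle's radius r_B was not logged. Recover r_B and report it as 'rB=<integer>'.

m = 16704
d = (6, -15);  v_rel = (4, -10),  |v_rel|² = 116
v_rel×d = (4)·(-15) − (-10)·(6) = 0
since m = R²·116 − 0²:  R² = (0 + 16704) / 116 = 144
R = √144 = 12  ⇒  r_B = 12 − 7 = 5

rB=5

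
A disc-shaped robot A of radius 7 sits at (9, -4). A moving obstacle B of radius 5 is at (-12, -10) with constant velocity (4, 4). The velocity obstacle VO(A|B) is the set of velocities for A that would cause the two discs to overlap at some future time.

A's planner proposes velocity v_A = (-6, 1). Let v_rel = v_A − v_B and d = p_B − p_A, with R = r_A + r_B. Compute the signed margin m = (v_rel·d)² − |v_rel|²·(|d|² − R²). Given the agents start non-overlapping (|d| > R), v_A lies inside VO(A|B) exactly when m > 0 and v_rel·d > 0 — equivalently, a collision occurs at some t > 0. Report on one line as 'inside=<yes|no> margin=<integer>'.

d = (-21, -6),  |d|² = 477;  R = 7+5 = 12,  c = 477−12² = 333
v_rel = (-10, -3),  |v_rel|² = 109;  v_rel·d = (-10)·(-21) + (-3)·(-6) = 228
109·t² − 456·t + 333 = 0  ⇒  m = 228² − 109·333 = 15687
m = 15687 > 0,  v_rel·d = 228 > 0  ⇒  inside

inside=yes margin=15687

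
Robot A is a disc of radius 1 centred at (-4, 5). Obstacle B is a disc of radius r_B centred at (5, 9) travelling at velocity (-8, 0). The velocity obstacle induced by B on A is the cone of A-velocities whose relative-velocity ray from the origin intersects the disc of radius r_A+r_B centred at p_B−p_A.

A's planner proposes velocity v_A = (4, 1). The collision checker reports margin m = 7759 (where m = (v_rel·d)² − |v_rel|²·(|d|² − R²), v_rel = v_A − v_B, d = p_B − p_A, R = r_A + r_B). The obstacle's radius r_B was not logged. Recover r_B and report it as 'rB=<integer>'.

m = 7759
d = (9, 4);  v_rel = (12, 1),  |v_rel|² = 145
v_rel×d = (12)·(4) − (1)·(9) = 39
since m = R²·145 − 39²:  R² = (1521 + 7759) / 145 = 64
R = √64 = 8  ⇒  r_B = 8 − 1 = 7

rB=7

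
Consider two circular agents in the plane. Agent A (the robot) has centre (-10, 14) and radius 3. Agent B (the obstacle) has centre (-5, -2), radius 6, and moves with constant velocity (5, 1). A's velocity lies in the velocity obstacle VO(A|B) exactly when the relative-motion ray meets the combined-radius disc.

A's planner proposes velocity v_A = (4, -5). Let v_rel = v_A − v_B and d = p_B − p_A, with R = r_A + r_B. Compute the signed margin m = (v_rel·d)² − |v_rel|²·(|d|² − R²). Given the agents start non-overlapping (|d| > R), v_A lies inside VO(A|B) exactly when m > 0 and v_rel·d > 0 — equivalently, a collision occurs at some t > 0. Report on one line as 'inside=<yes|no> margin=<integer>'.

d = (5, -16),  |d|² = 281;  R = 3+6 = 9,  c = 281−9² = 200
v_rel = (-1, -6),  |v_rel|² = 37;  v_rel·d = (-1)·(5) + (-6)·(-16) = 91
37·t² − 182·t + 200 = 0  ⇒  m = 91² − 37·200 = 881
m = 881 > 0,  v_rel·d = 91 > 0  ⇒  inside

inside=yes margin=881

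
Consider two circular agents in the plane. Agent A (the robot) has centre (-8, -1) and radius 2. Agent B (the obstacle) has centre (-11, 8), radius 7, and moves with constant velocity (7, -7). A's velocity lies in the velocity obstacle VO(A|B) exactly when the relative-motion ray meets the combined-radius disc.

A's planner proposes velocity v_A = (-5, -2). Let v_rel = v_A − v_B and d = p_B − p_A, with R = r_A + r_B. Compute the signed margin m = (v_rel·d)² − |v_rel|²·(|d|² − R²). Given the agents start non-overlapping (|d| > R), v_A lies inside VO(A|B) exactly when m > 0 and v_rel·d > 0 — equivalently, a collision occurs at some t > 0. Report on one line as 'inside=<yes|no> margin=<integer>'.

d = (-3, 9),  |d|² = 90;  R = 2+7 = 9,  c = 90−9² = 9
v_rel = (-12, 5),  |v_rel|² = 169;  v_rel·d = (-12)·(-3) + (5)·(9) = 81
169·t² − 162·t + 9 = 0  ⇒  m = 81² − 169·9 = 5040
m = 5040 > 0,  v_rel·d = 81 > 0  ⇒  inside

inside=yes margin=5040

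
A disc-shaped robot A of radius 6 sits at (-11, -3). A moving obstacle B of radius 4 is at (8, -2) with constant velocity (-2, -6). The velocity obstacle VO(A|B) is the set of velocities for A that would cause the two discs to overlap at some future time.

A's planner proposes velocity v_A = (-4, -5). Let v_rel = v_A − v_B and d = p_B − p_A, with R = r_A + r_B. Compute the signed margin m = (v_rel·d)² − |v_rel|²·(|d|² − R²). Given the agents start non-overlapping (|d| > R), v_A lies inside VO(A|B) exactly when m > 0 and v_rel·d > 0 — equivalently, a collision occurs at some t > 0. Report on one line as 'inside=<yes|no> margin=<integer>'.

d = (19, 1),  |d|² = 362;  R = 6+4 = 10,  c = 362−10² = 262
v_rel = (-2, 1),  |v_rel|² = 5;  v_rel·d = (-2)·(19) + (1)·(1) = -37
5·t² + 74·t + 262 = 0  ⇒  m = (-37)² − 5·262 = 59
m = 59 > 0,  v_rel·d = -37 < 0  ⇒  outside

inside=no margin=59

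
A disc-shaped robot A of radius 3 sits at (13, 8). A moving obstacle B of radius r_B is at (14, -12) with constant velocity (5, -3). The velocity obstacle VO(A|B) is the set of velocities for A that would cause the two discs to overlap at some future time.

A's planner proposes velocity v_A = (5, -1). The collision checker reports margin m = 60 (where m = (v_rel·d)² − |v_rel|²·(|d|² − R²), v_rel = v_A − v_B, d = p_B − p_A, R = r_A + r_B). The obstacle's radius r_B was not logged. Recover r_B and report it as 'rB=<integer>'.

m = 60
d = (1, -20);  v_rel = (0, 2),  |v_rel|² = 4
v_rel×d = (0)·(-20) − (2)·(1) = -2
since m = R²·4 − (-2)²:  R² = (4 + 60) / 4 = 16
R = √16 = 4  ⇒  r_B = 4 − 3 = 1

rB=1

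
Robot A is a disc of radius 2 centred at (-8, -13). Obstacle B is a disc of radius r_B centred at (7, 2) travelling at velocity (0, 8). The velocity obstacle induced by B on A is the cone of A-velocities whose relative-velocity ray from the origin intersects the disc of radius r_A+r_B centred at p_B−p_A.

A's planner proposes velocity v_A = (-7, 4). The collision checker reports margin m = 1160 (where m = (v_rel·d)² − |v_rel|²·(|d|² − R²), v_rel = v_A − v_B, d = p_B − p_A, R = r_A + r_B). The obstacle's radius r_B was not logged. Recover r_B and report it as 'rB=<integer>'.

m = 1160
d = (15, 15);  v_rel = (-7, -4),  |v_rel|² = 65
v_rel×d = (-7)·(15) − (-4)·(15) = -45
since m = R²·65 − (-45)²:  R² = (2025 + 1160) / 65 = 49
R = √49 = 7  ⇒  r_B = 7 − 2 = 5

rB=5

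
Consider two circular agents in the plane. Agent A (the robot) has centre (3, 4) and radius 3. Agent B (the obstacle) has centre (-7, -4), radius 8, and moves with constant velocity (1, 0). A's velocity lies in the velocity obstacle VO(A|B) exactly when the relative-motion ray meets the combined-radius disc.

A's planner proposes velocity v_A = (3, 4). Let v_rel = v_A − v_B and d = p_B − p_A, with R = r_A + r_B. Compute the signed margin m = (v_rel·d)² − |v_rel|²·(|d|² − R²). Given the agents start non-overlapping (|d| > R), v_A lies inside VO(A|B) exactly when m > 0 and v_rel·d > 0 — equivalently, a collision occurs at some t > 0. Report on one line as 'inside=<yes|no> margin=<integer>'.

d = (-10, -8),  |d|² = 164;  R = 3+8 = 11,  c = 164−11² = 43
v_rel = (2, 4),  |v_rel|² = 20;  v_rel·d = (2)·(-10) + (4)·(-8) = -52
20·t² + 104·t + 43 = 0  ⇒  m = (-52)² − 20·43 = 1844
m = 1844 > 0,  v_rel·d = -52 < 0  ⇒  outside

inside=no margin=1844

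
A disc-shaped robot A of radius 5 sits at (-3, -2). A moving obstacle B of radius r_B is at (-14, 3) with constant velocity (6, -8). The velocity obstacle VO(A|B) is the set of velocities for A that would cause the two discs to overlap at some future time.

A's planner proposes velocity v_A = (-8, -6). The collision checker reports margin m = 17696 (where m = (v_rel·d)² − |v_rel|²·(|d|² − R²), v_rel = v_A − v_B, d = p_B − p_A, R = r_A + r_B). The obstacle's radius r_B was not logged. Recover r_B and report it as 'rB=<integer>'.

m = 17696
d = (-11, 5);  v_rel = (-14, 2),  |v_rel|² = 200
v_rel×d = (-14)·(5) − (2)·(-11) = -48
since m = R²·200 − (-48)²:  R² = (2304 + 17696) / 200 = 100
R = √100 = 10  ⇒  r_B = 10 − 5 = 5

rB=5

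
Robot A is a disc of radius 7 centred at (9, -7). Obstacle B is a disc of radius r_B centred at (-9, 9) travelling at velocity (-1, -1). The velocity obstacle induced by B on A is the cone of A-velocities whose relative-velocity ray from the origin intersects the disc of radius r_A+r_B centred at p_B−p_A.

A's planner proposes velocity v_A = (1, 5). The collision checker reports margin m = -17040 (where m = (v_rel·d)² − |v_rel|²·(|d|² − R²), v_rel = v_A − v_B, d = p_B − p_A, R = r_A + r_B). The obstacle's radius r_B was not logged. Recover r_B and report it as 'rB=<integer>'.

m = -17040
d = (-18, 16);  v_rel = (2, 6),  |v_rel|² = 40
v_rel×d = (2)·(16) − (6)·(-18) = 140
since m = R²·40 − 140²:  R² = (19600 + -17040) / 40 = 64
R = √64 = 8  ⇒  r_B = 8 − 7 = 1

rB=1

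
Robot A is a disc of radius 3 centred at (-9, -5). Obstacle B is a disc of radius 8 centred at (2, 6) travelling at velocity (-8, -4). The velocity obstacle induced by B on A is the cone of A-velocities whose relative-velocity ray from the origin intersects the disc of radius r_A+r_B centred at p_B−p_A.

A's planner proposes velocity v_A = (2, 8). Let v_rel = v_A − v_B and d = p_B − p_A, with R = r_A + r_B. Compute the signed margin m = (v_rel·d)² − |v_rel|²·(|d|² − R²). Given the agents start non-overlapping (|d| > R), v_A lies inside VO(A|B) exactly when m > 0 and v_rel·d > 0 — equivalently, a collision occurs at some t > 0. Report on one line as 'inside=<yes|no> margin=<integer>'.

d = (11, 11),  |d|² = 242;  R = 3+8 = 11,  c = 242−11² = 121
v_rel = (10, 12),  |v_rel|² = 244;  v_rel·d = (10)·(11) + (12)·(11) = 242
244·t² − 484·t + 121 = 0  ⇒  m = 242² − 244·121 = 29040
m = 29040 > 0,  v_rel·d = 242 > 0  ⇒  inside

inside=yes margin=29040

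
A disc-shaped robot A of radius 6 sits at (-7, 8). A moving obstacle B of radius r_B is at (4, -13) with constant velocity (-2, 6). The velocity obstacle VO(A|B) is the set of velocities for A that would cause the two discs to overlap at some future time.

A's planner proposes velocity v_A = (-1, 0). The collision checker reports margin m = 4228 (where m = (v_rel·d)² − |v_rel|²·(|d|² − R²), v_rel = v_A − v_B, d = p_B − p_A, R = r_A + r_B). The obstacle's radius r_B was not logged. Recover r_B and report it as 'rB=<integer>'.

m = 4228
d = (11, -21);  v_rel = (1, -6),  |v_rel|² = 37
v_rel×d = (1)·(-21) − (-6)·(11) = 45
since m = R²·37 − 45²:  R² = (2025 + 4228) / 37 = 169
R = √169 = 13  ⇒  r_B = 13 − 6 = 7

rB=7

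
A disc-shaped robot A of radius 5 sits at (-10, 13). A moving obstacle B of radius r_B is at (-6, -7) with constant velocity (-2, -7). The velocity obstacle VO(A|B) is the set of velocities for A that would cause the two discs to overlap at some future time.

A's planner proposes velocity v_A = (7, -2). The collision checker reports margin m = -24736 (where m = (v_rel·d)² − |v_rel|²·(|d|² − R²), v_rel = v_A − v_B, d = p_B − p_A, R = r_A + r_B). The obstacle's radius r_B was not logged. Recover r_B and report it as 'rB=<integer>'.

m = -24736
d = (4, -20);  v_rel = (9, 5),  |v_rel|² = 106
v_rel×d = (9)·(-20) − (5)·(4) = -200
since m = R²·106 − (-200)²:  R² = (40000 + -24736) / 106 = 144
R = √144 = 12  ⇒  r_B = 12 − 5 = 7

rB=7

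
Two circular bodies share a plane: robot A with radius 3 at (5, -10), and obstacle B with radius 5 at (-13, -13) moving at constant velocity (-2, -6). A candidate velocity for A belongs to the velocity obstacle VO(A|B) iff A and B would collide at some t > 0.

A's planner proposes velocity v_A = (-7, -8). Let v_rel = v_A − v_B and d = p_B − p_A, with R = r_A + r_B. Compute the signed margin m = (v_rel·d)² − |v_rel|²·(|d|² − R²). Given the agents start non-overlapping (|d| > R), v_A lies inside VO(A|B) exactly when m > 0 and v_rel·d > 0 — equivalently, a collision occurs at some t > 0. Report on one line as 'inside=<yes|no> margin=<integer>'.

d = (-18, -3),  |d|² = 333;  R = 3+5 = 8,  c = 333−8² = 269
v_rel = (-5, -2),  |v_rel|² = 29;  v_rel·d = (-5)·(-18) + (-2)·(-3) = 96
29·t² − 192·t + 269 = 0  ⇒  m = 96² − 29·269 = 1415
m = 1415 > 0,  v_rel·d = 96 > 0  ⇒  inside

inside=yes margin=1415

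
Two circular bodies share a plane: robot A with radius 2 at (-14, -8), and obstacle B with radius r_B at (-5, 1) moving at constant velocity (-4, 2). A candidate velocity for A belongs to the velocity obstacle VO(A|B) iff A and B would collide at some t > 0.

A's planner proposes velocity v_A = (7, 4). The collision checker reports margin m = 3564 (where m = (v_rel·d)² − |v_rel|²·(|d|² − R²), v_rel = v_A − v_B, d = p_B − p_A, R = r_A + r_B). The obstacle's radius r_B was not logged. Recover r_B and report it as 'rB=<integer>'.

m = 3564
d = (9, 9);  v_rel = (11, 2),  |v_rel|² = 125
v_rel×d = (11)·(9) − (2)·(9) = 81
since m = R²·125 − 81²:  R² = (6561 + 3564) / 125 = 81
R = √81 = 9  ⇒  r_B = 9 − 2 = 7

rB=7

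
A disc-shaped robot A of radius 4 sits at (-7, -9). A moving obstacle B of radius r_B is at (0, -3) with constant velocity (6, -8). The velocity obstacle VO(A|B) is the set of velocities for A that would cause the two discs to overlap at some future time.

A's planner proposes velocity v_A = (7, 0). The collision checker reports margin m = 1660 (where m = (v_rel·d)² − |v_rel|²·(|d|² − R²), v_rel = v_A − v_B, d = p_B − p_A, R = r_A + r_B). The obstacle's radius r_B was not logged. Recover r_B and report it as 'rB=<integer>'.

m = 1660
d = (7, 6);  v_rel = (1, 8),  |v_rel|² = 65
v_rel×d = (1)·(6) − (8)·(7) = -50
since m = R²·65 − (-50)²:  R² = (2500 + 1660) / 65 = 64
R = √64 = 8  ⇒  r_B = 8 − 4 = 4

rB=4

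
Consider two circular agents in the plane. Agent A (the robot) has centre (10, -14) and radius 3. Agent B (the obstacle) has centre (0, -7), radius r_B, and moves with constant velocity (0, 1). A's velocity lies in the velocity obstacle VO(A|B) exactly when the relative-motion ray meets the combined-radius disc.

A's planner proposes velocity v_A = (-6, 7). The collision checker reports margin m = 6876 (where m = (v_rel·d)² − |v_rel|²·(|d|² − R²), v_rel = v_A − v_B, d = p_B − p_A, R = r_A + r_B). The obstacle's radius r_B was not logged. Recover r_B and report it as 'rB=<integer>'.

m = 6876
d = (-10, 7);  v_rel = (-6, 6),  |v_rel|² = 72
v_rel×d = (-6)·(7) − (6)·(-10) = 18
since m = R²·72 − 18²:  R² = (324 + 6876) / 72 = 100
R = √100 = 10  ⇒  r_B = 10 − 3 = 7

rB=7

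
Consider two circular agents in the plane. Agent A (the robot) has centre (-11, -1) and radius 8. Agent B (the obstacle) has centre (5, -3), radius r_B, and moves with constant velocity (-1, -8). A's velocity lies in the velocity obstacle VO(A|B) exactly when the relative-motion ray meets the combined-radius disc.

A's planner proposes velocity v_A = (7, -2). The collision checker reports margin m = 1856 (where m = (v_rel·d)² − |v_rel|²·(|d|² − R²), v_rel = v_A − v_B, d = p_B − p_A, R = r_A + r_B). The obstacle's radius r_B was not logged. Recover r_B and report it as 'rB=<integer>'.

m = 1856
d = (16, -2);  v_rel = (8, 6),  |v_rel|² = 100
v_rel×d = (8)·(-2) − (6)·(16) = -112
since m = R²·100 − (-112)²:  R² = (12544 + 1856) / 100 = 144
R = √144 = 12  ⇒  r_B = 12 − 8 = 4

rB=4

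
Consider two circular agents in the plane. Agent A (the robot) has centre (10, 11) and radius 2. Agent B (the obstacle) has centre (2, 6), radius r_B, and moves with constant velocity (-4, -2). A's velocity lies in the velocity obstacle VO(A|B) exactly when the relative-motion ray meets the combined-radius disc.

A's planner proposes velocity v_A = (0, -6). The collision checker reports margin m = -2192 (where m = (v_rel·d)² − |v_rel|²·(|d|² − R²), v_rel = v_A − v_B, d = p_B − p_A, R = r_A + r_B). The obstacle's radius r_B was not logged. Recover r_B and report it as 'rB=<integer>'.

m = -2192
d = (-8, -5);  v_rel = (4, -4),  |v_rel|² = 32
v_rel×d = (4)·(-5) − (-4)·(-8) = -52
since m = R²·32 − (-52)²:  R² = (2704 + -2192) / 32 = 16
R = √16 = 4  ⇒  r_B = 4 − 2 = 2

rB=2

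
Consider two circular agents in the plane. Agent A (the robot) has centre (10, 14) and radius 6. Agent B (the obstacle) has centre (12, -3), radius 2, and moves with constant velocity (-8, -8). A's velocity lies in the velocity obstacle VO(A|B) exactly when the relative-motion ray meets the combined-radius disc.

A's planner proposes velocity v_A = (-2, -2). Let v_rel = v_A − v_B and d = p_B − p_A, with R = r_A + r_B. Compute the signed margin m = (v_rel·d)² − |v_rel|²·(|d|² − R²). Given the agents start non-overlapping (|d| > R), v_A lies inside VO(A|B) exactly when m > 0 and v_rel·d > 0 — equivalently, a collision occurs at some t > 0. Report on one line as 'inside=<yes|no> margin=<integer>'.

d = (2, -17),  |d|² = 293;  R = 6+2 = 8,  c = 293−8² = 229
v_rel = (6, 6),  |v_rel|² = 72;  v_rel·d = (6)·(2) + (6)·(-17) = -90
72·t² + 180·t + 229 = 0  ⇒  m = (-90)² − 72·229 = -8388
m = -8388 < 0,  v_rel·d = -90 < 0  ⇒  outside

inside=no margin=-8388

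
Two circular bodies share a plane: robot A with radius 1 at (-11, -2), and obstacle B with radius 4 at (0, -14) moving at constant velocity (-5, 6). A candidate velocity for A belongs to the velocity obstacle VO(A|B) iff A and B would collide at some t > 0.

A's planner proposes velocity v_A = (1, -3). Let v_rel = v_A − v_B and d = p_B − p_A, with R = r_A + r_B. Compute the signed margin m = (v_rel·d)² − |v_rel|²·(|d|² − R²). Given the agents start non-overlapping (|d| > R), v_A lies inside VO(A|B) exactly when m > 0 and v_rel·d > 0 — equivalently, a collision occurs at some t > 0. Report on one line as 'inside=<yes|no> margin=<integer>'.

d = (11, -12),  |d|² = 265;  R = 1+4 = 5,  c = 265−5² = 240
v_rel = (6, -9),  |v_rel|² = 117;  v_rel·d = (6)·(11) + (-9)·(-12) = 174
117·t² − 348·t + 240 = 0  ⇒  m = 174² − 117·240 = 2196
m = 2196 > 0,  v_rel·d = 174 > 0  ⇒  inside

inside=yes margin=2196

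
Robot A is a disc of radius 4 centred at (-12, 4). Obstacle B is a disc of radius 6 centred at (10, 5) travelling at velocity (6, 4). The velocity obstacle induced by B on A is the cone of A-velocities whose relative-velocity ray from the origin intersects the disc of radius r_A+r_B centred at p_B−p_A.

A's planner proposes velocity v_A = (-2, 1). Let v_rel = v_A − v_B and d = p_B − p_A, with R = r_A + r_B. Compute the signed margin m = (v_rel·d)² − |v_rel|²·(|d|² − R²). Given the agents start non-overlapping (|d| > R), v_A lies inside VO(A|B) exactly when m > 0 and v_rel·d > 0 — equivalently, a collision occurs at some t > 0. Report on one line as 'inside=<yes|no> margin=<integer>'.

d = (22, 1),  |d|² = 485;  R = 4+6 = 10,  c = 485−10² = 385
v_rel = (-8, -3),  |v_rel|² = 73;  v_rel·d = (-8)·(22) + (-3)·(1) = -179
73·t² + 358·t + 385 = 0  ⇒  m = (-179)² − 73·385 = 3936
m = 3936 > 0,  v_rel·d = -179 < 0  ⇒  outside

inside=no margin=3936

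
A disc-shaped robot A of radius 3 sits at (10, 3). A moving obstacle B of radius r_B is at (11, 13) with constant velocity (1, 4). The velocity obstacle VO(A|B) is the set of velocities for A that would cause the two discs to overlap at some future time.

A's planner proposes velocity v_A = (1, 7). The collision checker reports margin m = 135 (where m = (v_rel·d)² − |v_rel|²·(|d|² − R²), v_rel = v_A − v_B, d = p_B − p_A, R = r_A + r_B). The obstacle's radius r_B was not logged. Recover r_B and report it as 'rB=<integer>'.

m = 135
d = (1, 10);  v_rel = (0, 3),  |v_rel|² = 9
v_rel×d = (0)·(10) − (3)·(1) = -3
since m = R²·9 − (-3)²:  R² = (9 + 135) / 9 = 16
R = √16 = 4  ⇒  r_B = 4 − 3 = 1

rB=1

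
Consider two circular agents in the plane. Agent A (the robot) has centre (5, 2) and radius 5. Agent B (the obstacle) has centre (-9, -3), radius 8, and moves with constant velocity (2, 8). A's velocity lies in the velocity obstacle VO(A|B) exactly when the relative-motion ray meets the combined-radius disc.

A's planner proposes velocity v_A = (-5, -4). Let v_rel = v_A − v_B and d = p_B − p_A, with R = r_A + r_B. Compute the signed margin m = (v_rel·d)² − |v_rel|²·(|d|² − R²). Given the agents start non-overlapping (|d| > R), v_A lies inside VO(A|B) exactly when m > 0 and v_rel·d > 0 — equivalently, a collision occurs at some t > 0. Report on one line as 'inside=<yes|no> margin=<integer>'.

d = (-14, -5),  |d|² = 221;  R = 5+8 = 13,  c = 221−13² = 52
v_rel = (-7, -12),  |v_rel|² = 193;  v_rel·d = (-7)·(-14) + (-12)·(-5) = 158
193·t² − 316·t + 52 = 0  ⇒  m = 158² − 193·52 = 14928
m = 14928 > 0,  v_rel·d = 158 > 0  ⇒  inside

inside=yes margin=14928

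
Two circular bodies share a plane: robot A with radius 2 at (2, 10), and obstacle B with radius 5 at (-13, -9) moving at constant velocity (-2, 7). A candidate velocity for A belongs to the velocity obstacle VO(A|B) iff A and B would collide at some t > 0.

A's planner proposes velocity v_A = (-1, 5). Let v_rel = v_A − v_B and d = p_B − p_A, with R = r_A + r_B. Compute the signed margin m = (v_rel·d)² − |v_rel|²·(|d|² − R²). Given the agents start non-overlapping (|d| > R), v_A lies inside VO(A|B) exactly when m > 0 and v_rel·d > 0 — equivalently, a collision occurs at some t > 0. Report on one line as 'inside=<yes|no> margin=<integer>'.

d = (-15, -19),  |d|² = 586;  R = 2+5 = 7,  c = 586−7² = 537
v_rel = (1, -2),  |v_rel|² = 5;  v_rel·d = (1)·(-15) + (-2)·(-19) = 23
5·t² − 46·t + 537 = 0  ⇒  m = 23² − 5·537 = -2156
m = -2156 < 0,  v_rel·d = 23 > 0  ⇒  outside

inside=no margin=-2156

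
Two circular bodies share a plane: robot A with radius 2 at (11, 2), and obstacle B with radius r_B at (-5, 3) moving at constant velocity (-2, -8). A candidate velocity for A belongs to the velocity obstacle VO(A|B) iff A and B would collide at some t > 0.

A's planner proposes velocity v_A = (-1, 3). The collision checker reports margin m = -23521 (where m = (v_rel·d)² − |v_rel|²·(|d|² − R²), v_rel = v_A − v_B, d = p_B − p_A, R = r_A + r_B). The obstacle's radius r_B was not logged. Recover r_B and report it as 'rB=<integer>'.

m = -23521
d = (-16, 1);  v_rel = (1, 11),  |v_rel|² = 122
v_rel×d = (1)·(1) − (11)·(-16) = 177
since m = R²·122 − 177²:  R² = (31329 + -23521) / 122 = 64
R = √64 = 8  ⇒  r_B = 8 − 2 = 6

rB=6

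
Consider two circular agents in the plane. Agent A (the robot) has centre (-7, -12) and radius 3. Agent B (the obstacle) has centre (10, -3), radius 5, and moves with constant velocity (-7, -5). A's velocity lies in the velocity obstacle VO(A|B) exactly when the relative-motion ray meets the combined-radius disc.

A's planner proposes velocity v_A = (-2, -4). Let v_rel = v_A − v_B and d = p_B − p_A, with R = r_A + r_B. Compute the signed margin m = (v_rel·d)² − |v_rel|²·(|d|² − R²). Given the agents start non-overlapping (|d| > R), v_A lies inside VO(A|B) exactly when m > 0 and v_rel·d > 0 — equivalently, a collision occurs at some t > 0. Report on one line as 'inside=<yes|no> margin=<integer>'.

d = (17, 9),  |d|² = 370;  R = 3+5 = 8,  c = 370−8² = 306
v_rel = (5, 1),  |v_rel|² = 26;  v_rel·d = (5)·(17) + (1)·(9) = 94
26·t² − 188·t + 306 = 0  ⇒  m = 94² − 26·306 = 880
m = 880 > 0,  v_rel·d = 94 > 0  ⇒  inside

inside=yes margin=880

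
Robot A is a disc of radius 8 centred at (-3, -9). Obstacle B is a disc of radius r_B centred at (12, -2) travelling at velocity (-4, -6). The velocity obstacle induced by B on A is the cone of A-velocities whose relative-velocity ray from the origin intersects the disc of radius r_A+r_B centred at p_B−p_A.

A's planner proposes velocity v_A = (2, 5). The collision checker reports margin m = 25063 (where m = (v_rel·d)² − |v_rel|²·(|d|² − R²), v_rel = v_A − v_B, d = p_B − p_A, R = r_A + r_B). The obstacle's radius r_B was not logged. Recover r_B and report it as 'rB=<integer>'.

m = 25063
d = (15, 7);  v_rel = (6, 11),  |v_rel|² = 157
v_rel×d = (6)·(7) − (11)·(15) = -123
since m = R²·157 − (-123)²:  R² = (15129 + 25063) / 157 = 256
R = √256 = 16  ⇒  r_B = 16 − 8 = 8

rB=8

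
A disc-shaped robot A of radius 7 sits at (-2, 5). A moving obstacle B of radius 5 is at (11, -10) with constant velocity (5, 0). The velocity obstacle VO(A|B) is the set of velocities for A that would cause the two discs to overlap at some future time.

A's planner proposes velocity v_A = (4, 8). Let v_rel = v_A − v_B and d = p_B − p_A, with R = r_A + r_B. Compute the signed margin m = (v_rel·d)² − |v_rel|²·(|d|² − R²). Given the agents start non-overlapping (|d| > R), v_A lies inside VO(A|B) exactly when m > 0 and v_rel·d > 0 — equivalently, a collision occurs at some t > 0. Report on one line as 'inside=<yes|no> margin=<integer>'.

d = (13, -15),  |d|² = 394;  R = 7+5 = 12,  c = 394−12² = 250
v_rel = (-1, 8),  |v_rel|² = 65;  v_rel·d = (-1)·(13) + (8)·(-15) = -133
65·t² + 266·t + 250 = 0  ⇒  m = (-133)² − 65·250 = 1439
m = 1439 > 0,  v_rel·d = -133 < 0  ⇒  outside

inside=no margin=1439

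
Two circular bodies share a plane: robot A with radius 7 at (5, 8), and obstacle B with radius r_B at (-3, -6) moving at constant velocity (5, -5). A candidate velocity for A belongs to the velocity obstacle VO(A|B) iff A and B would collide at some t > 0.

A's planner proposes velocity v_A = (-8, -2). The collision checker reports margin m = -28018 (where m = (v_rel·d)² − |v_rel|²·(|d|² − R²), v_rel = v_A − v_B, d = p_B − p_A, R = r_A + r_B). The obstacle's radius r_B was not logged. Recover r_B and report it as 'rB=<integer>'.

m = -28018
d = (-8, -14);  v_rel = (-13, 3),  |v_rel|² = 178
v_rel×d = (-13)·(-14) − (3)·(-8) = 206
since m = R²·178 − 206²:  R² = (42436 + -28018) / 178 = 81
R = √81 = 9  ⇒  r_B = 9 − 7 = 2

rB=2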